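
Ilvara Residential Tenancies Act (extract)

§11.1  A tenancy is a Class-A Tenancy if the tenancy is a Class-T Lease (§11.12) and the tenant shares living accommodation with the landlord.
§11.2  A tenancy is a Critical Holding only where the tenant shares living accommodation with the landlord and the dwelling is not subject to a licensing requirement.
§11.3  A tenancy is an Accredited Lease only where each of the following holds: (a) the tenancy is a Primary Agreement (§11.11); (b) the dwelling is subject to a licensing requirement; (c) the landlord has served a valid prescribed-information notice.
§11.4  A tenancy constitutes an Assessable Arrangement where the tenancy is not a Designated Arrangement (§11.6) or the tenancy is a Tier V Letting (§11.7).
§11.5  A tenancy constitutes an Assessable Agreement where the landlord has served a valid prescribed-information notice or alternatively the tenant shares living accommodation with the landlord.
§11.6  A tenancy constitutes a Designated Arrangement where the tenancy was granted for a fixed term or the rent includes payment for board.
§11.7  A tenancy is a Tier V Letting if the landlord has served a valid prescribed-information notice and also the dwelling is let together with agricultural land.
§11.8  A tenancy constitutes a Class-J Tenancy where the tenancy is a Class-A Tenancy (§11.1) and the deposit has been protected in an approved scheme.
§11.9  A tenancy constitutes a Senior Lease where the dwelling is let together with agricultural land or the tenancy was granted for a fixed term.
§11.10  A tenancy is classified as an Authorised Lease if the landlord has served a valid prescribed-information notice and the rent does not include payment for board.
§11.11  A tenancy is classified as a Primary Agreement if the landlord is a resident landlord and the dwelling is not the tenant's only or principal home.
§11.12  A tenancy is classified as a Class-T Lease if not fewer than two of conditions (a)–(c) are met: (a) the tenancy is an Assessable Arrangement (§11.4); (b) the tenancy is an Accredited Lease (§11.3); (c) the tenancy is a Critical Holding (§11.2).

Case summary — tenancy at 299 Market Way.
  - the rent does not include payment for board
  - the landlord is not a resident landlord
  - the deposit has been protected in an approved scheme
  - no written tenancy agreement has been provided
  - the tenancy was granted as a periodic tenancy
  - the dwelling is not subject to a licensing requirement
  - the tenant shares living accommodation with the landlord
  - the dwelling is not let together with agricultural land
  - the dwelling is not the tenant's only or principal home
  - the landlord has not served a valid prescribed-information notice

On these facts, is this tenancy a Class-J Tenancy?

Yes

Under §11.6: the tenancy was granted for a fixed term? no; or the rent includes payment for board? no. So the tenancy is not a Designated Arrangement.
Under §11.7: the landlord has served a valid prescribed-information notice? no; and the dwelling is let together with agricultural land? no. So the tenancy is not a Tier V Letting.
Under §11.4: not a Designated Arrangement (§11.6)? yes; or Tier V Letting (§11.7)? no. So the tenancy is an Assessable Arrangement.
Under §11.11: the landlord is a resident landlord? no; and the dwelling is not the tenant's only or principal home? yes. So the tenancy is not a Primary Agreement.
Under §11.3: Primary Agreement (§11.11)? no; and the dwelling is subject to a licensing requirement? no; and the landlord has served a valid prescribed-information notice? no. So the tenancy is not an Accredited Lease.
Under §11.2: the tenant shares living accommodation with the landlord? yes; and the dwelling is not subject to a licensing requirement? yes. So the tenancy is a Critical Holding.
Under §11.12: Assessable Arrangement (§11.4)? yes; Accredited Lease (§11.3)? no; Critical Holding (§11.2)? yes — 2 of 3 hold (need ≥2) → satisfied.
Under §11.1: Class-T Lease (§11.12)? yes; and the tenant shares living accommodation with the landlord? yes. So the tenancy is a Class-A Tenancy.
Under §11.8: Class-A Tenancy (§11.1)? yes; and the deposit has been protected in an approved scheme? yes. So the tenancy is a Class-J Tenancy.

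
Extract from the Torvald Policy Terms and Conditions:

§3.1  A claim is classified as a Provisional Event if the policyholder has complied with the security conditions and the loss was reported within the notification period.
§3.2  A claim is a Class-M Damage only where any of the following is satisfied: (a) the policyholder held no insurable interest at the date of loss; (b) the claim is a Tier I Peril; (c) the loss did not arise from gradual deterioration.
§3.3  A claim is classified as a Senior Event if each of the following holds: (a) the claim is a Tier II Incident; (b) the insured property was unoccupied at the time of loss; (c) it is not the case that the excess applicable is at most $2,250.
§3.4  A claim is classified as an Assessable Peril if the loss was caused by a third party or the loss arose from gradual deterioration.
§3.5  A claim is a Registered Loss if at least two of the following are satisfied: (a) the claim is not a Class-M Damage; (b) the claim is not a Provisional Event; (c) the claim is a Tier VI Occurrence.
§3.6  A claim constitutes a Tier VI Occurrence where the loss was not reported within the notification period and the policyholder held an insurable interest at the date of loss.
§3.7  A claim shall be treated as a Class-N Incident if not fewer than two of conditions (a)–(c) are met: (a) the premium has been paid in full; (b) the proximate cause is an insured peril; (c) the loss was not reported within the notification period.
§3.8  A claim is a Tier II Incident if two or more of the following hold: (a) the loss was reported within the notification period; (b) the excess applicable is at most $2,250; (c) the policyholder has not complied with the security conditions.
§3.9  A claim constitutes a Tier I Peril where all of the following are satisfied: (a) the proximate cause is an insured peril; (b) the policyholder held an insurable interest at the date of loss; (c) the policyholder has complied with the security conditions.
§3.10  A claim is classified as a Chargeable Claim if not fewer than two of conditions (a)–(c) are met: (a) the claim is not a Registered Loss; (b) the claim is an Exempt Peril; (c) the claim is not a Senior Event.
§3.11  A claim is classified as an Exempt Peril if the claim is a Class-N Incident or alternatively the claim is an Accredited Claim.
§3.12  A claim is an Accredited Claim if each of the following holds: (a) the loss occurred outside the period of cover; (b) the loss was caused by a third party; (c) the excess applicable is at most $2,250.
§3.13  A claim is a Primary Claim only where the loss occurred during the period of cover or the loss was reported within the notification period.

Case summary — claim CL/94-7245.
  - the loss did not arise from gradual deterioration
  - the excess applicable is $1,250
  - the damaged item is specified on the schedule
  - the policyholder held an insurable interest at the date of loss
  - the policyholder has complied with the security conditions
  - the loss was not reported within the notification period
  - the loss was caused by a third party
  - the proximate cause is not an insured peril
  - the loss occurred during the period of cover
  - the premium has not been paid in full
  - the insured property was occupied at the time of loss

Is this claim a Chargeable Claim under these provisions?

§3.9 — Tier I Peril: [the proximate cause is an insured peril? no] AND [the policyholder held an insurable interest at the date of loss? yes] AND [the policyholder has complied with the security conditions? yes] → not satisfied.
§3.2 — Class-M Damage: [the policyholder held no insurable interest at the date of loss? no] OR [Tier I Peril (§3.9)? no] OR [the loss did not arise from gradual deterioration? yes] → satisfied.
§3.1 — Provisional Event: [the policyholder has complied with the security conditions? yes] AND [the loss was reported within the notification period? no] → not satisfied.
§3.6 — Tier VI Occurrence: [the loss was not reported within the notification period? yes] AND [the policyholder held an insurable interest at the date of loss? yes] → satisfied.
§3.5 — Registered Loss: not a Class-M Damage (§3.2)? no; not a Provisional Event (§3.1)? yes; Tier VI Occurrence (§3.6)? yes — 2 of 3 hold (need ≥2) → satisfied.
§3.7 — Class-N Incident: the premium has been paid in full? no; the proximate cause is an insured peril? no; the loss was not reported within the notification period? yes — 1 of 3 hold (need ≥2) → not satisfied.
§3.12 — Accredited Claim: [the loss occurred outside the period of cover? no] AND [the loss was caused by a third party? yes] AND [excess applicable: $1,250 ≤ $2,250? yes] → not satisfied.
§3.11 — Exempt Peril: [Class-N Incident (§3.7)? no] OR [Accredited Claim (§3.12)? no] → not satisfied.
§3.8 — Tier II Incident: the loss was reported within the notification period? no; excess applicable: $1,250 ≤ $2,250? yes; the policyholder has not complied with the security conditions? no — 1 of 3 hold (need ≥2) → not satisfied.
§3.3 — Senior Event: [Tier II Incident (§3.8)? no] AND [the insured property was unoccupied at the time of loss? no] AND [excess applicable: $1,250 ≤ $2,250? yes, so negated condition no] → not satisfied.
§3.10 — Chargeable Claim: not a Registered Loss (§3.5)? no; Exempt Peril (§3.11)? no; not a Senior Event (§3.3)? yes — 1 of 3 hold (need ≥2) → not satisfied.

No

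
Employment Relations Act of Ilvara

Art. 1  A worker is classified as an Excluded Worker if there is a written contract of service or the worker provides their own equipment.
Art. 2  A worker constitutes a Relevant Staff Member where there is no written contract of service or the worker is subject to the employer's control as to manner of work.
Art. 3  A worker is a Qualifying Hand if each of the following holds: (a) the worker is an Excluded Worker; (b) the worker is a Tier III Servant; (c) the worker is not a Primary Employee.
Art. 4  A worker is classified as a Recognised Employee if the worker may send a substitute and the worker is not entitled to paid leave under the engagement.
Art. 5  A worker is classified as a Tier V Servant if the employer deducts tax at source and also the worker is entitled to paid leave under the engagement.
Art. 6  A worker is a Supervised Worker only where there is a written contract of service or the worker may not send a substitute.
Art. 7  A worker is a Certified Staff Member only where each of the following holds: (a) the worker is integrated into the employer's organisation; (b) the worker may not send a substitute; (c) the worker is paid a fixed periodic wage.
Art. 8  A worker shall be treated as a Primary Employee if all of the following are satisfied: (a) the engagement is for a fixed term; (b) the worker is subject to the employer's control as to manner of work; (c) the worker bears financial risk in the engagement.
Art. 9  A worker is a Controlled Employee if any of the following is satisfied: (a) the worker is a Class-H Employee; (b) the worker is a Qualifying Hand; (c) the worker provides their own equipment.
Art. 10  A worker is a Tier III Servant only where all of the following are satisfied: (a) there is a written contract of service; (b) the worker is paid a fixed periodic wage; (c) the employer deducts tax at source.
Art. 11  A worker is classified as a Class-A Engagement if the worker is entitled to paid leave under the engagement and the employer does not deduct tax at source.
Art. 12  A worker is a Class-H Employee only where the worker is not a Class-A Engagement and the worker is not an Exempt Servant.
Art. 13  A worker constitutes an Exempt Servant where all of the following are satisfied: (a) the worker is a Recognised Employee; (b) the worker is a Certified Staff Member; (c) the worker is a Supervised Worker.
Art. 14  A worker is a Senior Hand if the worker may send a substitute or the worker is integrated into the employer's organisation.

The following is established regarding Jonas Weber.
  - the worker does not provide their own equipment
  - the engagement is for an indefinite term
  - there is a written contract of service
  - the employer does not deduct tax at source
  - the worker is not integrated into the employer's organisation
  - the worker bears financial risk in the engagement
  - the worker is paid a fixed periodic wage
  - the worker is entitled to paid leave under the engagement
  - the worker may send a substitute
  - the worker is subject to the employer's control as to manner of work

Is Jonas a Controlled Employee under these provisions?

No

article 11 — Class-A Engagement: [the worker is entitled to paid leave under the engagement? yes] AND [the employer does not deduct tax at source? yes] → satisfied.
article 4 — Recognised Employee: [the worker may send a substitute? yes] AND [the worker is not entitled to paid leave under the engagement? no] → not satisfied.
article 7 — Certified Staff Member: [the worker is integrated into the employer's organisation? no] AND [the worker may not send a substitute? no] AND [the worker is paid a fixed periodic wage? yes] → not satisfied.
article 6 — Supervised Worker: [there is a written contract of service? yes] OR [the worker may not send a substitute? no] → satisfied.
article 13 — Exempt Servant: [Recognised Employee (article 4)? no] AND [Certified Staff Member (article 7)? no] AND [Supervised Worker (article 6)? yes] → not satisfied.
article 12 — Class-H Employee: [not a Class-A Engagement (article 11)? no] AND [not an Exempt Servant (article 13)? yes] → not satisfied.
article 1 — Excluded Worker: [there is a written contract of service? yes] OR [the worker provides their own equipment? no] → satisfied.
article 10 — Tier III Servant: [there is a written contract of service? yes] AND [the worker is paid a fixed periodic wage? yes] AND [the employer deducts tax at source? no] → not satisfied.
article 8 — Primary Employee: [the engagement is for a fixed term? no] AND [the worker is subject to the employer's control as to manner of work? yes] AND [the worker bears financial risk in the engagement? yes] → not satisfied.
article 3 — Qualifying Hand: [Excluded Worker (article 1)? yes] AND [Tier III Servant (article 10)? no] AND [not a Primary Employee (article 8)? yes] → not satisfied.
article 9 — Controlled Employee: [Class-H Employee (article 12)? no] OR [Qualifying Hand (article 3)? no] OR [the worker provides their own equipment? no] → not satisfied.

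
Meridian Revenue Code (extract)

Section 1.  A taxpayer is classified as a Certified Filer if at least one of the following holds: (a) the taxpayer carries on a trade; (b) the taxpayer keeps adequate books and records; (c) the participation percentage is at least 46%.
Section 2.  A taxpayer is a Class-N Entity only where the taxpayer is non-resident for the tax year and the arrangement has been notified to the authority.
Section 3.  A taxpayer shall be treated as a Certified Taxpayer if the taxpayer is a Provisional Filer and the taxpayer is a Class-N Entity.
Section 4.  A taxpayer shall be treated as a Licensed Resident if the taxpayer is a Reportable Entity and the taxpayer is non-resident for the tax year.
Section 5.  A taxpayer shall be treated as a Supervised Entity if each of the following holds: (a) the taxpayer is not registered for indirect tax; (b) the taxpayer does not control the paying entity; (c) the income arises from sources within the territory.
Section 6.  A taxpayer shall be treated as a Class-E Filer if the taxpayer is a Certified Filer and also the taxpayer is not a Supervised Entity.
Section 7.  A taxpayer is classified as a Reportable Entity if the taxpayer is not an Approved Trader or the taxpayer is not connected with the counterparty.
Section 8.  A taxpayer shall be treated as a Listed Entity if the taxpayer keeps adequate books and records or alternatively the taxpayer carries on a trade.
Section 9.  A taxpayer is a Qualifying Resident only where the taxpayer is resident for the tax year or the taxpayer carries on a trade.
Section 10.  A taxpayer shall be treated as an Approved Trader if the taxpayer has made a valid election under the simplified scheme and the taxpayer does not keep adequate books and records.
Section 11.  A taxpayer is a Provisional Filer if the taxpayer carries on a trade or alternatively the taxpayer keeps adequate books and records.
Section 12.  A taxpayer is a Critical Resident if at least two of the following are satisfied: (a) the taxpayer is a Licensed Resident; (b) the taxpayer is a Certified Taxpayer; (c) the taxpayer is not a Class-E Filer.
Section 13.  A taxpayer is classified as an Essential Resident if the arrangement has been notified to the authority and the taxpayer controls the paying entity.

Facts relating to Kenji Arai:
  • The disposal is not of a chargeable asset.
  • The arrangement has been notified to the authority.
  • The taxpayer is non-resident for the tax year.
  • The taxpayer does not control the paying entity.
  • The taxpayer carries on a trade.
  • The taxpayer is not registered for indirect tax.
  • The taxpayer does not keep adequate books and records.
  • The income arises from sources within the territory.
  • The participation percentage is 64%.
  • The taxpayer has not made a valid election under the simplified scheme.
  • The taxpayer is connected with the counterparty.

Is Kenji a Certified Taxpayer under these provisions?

Yes

section 11 — Provisional Filer: [the taxpayer carries on a trade? yes] OR [the taxpayer keeps adequate books and records? no] → satisfied.
section 2 — Class-N Entity: [the taxpayer is non-resident for the tax year? yes] AND [the arrangement has been notified to the authority? yes] → satisfied.
section 3 — Certified Taxpayer: [Provisional Filer (section 11)? yes] AND [Class-N Entity (section 2)? yes] → satisfied.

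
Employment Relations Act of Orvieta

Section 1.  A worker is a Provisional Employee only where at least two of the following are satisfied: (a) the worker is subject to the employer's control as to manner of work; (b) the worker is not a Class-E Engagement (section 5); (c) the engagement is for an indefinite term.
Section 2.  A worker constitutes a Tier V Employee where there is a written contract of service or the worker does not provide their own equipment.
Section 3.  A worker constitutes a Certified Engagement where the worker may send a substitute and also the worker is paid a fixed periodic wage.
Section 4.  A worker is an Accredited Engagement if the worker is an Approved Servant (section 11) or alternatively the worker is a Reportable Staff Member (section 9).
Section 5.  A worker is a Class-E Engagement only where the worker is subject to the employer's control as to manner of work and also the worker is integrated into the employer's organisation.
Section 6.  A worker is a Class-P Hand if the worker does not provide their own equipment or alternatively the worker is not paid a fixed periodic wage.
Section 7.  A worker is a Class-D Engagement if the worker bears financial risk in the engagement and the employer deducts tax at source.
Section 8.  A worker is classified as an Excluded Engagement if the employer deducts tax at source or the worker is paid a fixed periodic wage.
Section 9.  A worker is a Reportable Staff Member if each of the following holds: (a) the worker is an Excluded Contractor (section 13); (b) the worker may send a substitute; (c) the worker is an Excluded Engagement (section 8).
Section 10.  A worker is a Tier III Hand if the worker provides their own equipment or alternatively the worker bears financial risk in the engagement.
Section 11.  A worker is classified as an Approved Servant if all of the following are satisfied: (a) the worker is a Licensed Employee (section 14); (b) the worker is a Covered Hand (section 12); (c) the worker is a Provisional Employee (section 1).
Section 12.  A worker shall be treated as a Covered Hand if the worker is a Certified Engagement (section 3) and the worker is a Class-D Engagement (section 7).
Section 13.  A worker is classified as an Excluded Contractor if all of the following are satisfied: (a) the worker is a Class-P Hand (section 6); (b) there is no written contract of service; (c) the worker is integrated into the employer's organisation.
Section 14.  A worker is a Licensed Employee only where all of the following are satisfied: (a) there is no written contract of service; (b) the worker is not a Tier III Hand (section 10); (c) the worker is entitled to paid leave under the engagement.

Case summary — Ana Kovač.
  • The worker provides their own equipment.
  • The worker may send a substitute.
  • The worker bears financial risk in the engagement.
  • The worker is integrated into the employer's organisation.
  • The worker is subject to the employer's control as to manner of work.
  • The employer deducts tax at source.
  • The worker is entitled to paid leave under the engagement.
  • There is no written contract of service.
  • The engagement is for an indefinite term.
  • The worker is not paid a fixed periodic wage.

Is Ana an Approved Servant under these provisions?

section 10 — Tier III Hand: [the worker provides their own equipment? yes] OR [the worker bears financial risk in the engagement? yes] → satisfied.
section 14 — Licensed Employee: [there is no written contract of service? yes] AND [not a Tier III Hand (section 10)? no] AND [the worker is entitled to paid leave under the engagement? yes] → not satisfied.
section 3 — Certified Engagement: [the worker may send a substitute? yes] AND [the worker is paid a fixed periodic wage? no] → not satisfied.
section 7 — Class-D Engagement: [the worker bears financial risk in the engagement? yes] AND [the employer deducts tax at source? yes] → satisfied.
section 12 — Covered Hand: [Certified Engagement (section 3)? no] AND [Class-D Engagement (section 7)? yes] → not satisfied.
section 5 — Class-E Engagement: [the worker is subject to the employer's control as to manner of work? yes] AND [the worker is integrated into the employer's organisation? yes] → satisfied.
section 1 — Provisional Employee: the worker is subject to the employer's control as to manner of work? yes; not a Class-E Engagement (section 5)? no; the engagement is for an indefinite term? yes — 2 of 3 hold (need ≥2) → satisfied.
section 11 — Approved Servant: [Licensed Employee (section 14)? no] AND [Covered Hand (section 12)? no] AND [Provisional Employee (section 1)? yes] → not satisfied.

No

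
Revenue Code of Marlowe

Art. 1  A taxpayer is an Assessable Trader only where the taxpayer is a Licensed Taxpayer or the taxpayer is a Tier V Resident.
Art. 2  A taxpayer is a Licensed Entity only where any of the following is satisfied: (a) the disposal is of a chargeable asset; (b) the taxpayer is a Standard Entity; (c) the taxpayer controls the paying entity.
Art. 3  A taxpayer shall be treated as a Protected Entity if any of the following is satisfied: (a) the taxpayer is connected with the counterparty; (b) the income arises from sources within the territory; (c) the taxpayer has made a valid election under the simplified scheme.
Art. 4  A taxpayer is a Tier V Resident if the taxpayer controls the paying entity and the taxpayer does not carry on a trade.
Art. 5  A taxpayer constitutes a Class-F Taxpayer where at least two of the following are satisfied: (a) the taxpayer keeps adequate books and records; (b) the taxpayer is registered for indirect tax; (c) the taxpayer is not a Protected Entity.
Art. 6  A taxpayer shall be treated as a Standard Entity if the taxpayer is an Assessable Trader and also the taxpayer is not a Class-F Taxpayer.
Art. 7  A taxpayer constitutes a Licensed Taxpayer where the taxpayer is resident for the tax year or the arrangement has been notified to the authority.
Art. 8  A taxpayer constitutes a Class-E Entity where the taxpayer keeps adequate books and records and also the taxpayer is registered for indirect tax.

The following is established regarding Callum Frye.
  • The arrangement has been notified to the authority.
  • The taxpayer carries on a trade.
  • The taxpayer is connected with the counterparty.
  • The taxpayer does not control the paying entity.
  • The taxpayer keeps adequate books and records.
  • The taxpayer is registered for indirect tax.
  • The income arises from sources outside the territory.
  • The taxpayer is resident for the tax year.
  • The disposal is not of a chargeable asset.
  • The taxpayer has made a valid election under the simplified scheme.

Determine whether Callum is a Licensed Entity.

Under article 7: the taxpayer is resident for the tax year? yes; or the arrangement has been notified to the authority? yes. So the taxpayer is a Licensed Taxpayer.
Under article 4: the taxpayer controls the paying entity? no; and the taxpayer does not carry on a trade? no. So the taxpayer is not a Tier V Resident.
Under article 1: Licensed Taxpayer (article 7)? yes; or Tier V Resident (article 4)? no. So the taxpayer is an Assessable Trader.
Under article 3: the taxpayer is connected with the counterparty? yes; or the income arises from sources within the territory? no; or the taxpayer has made a valid election under the simplified scheme? yes. So the taxpayer is a Protected Entity.
Under article 5: the taxpayer keeps adequate books and records? yes; the taxpayer is registered for indirect tax? yes; not a Protected Entity (article 3)? no — 2 of 3 hold (need ≥2) → satisfied.
Under article 6: Assessable Trader (article 1)? yes; and not a Class-F Taxpayer (article 5)? no. So the taxpayer is not a Standard Entity.
Under article 2: the disposal is of a chargeable asset? no; or Standard Entity (article 6)? no; or the taxpayer controls the paying entity? no. So the taxpayer is not a Licensed Entity.

No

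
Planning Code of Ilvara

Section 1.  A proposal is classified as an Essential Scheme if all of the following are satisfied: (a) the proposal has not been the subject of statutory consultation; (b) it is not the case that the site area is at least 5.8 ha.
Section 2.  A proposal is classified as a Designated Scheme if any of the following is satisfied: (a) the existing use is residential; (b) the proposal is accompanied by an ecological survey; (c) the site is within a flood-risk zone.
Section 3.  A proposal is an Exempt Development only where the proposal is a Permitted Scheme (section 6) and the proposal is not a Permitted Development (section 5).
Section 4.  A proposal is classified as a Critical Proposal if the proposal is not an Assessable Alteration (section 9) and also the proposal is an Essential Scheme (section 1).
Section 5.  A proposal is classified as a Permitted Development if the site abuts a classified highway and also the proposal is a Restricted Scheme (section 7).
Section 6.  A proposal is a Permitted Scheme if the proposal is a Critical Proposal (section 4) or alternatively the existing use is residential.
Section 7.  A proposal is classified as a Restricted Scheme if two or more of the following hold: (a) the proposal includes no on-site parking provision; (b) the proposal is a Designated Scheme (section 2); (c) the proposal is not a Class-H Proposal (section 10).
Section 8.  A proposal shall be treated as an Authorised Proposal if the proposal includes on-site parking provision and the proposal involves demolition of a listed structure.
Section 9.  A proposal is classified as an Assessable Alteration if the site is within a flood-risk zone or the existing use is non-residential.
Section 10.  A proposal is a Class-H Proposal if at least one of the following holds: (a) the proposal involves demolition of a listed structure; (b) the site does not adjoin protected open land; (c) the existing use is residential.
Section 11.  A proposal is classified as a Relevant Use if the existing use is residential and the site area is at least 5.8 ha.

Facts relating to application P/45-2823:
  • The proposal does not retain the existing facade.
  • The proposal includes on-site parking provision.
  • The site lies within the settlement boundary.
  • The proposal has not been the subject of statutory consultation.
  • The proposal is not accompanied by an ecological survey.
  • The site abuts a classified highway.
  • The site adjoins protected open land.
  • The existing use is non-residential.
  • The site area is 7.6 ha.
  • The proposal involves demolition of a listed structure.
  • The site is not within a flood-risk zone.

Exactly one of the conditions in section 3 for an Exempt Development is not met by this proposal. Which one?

Permitted Scheme

section 9 — Assessable Alteration: [the site is within a flood-risk zone? no] OR [the existing use is non-residential? yes] → satisfied.
section 1 — Essential Scheme: [the proposal has not been the subject of statutory consultation? yes] AND [site area: 7.6 ha ≥ 5.8 ha? yes, so negated condition no] → not satisfied.
section 4 — Critical Proposal: [not an Assessable Alteration (section 9)? no] AND [Essential Scheme (section 1)? no] → not satisfied.
section 6 — Permitted Scheme: [Critical Proposal (section 4)? no] OR [the existing use is residential? no] → not satisfied.
section 2 — Designated Scheme: [the existing use is residential? no] OR [the proposal is accompanied by an ecological survey? no] OR [the site is within a flood-risk zone? no] → not satisfied.
section 10 — Class-H Proposal: [the proposal involves demolition of a listed structure? yes] OR [the site does not adjoin protected open land? no] OR [the existing use is residential? no] → satisfied.
section 7 — Restricted Scheme: the proposal includes no on-site parking provision? no; Designated Scheme (section 2)? no; not a Class-H Proposal (section 10)? no — 0 of 3 hold (need ≥2) → not satisfied.
section 5 — Permitted Development: [the site abuts a classified highway? yes] AND [Restricted Scheme (section 7)? no] → not satisfied.
section 3 — Exempt Development: [Permitted Scheme (section 6)? no] AND [not a Permitted Development (section 5)? yes] → not satisfied.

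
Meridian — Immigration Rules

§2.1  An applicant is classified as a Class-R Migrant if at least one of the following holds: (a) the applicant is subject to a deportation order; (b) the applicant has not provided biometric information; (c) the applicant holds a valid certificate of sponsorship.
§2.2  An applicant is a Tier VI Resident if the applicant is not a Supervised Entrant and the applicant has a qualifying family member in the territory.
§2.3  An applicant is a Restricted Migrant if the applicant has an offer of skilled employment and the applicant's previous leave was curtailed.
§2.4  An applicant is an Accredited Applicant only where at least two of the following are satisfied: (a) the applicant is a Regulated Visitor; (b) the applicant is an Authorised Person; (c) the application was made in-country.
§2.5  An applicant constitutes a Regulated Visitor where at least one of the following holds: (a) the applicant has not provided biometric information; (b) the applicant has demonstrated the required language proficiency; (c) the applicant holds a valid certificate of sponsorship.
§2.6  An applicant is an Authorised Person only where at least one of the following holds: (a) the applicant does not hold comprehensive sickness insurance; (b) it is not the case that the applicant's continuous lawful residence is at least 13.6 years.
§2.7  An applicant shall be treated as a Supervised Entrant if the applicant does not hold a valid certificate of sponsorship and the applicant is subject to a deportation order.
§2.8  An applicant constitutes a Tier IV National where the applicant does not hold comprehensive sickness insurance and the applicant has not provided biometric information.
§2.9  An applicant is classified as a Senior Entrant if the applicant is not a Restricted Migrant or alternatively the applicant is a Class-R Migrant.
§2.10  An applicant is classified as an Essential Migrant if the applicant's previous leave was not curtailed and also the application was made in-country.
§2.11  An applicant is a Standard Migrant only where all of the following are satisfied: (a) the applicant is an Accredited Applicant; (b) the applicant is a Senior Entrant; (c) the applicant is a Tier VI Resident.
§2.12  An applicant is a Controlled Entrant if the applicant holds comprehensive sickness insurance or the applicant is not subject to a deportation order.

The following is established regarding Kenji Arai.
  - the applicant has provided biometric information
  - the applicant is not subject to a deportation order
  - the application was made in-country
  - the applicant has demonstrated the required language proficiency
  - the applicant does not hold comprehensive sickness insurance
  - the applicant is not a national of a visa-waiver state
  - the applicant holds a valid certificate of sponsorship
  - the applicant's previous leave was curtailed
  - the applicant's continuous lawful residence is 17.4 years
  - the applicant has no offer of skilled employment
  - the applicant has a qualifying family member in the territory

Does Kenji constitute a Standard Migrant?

§2.5 — Regulated Visitor: [the applicant has not provided biometric information? no] OR [the applicant has demonstrated the required language proficiency? yes] OR [the applicant holds a valid certificate of sponsorship? yes] → satisfied.
§2.6 — Authorised Person: [the applicant does not hold comprehensive sickness insurance? yes] OR [applicant's continuous lawful residence: 17.4 years ≥ 13.6 years? yes, so negated condition no] → satisfied.
§2.4 — Accredited Applicant: Regulated Visitor (§2.5)? yes; Authorised Person (§2.6)? yes; the application was made in-country? yes — 3 of 3 hold (need ≥2) → satisfied.
§2.3 — Restricted Migrant: [the applicant has an offer of skilled employment? no] AND [the applicant's previous leave was curtailed? yes] → not satisfied.
§2.1 — Class-R Migrant: [the applicant is subject to a deportation order? no] OR [the applicant has not provided biometric information? no] OR [the applicant holds a valid certificate of sponsorship? yes] → satisfied.
§2.9 — Senior Entrant: [not a Restricted Migrant (§2.3)? yes] OR [Class-R Migrant (§2.1)? yes] → satisfied.
§2.7 — Supervised Entrant: [the applicant does not hold a valid certificate of sponsorship? no] AND [the applicant is subject to a deportation order? no] → not satisfied.
§2.2 — Tier VI Resident: [not a Supervised Entrant (§2.7)? yes] AND [the applicant has a qualifying family member in the territory? yes] → satisfied.
§2.11 — Standard Migrant: [Accredited Applicant (§2.4)? yes] AND [Senior Entrant (§2.9)? yes] AND [Tier VI Resident (§2.2)? yes] → satisfied.

Yes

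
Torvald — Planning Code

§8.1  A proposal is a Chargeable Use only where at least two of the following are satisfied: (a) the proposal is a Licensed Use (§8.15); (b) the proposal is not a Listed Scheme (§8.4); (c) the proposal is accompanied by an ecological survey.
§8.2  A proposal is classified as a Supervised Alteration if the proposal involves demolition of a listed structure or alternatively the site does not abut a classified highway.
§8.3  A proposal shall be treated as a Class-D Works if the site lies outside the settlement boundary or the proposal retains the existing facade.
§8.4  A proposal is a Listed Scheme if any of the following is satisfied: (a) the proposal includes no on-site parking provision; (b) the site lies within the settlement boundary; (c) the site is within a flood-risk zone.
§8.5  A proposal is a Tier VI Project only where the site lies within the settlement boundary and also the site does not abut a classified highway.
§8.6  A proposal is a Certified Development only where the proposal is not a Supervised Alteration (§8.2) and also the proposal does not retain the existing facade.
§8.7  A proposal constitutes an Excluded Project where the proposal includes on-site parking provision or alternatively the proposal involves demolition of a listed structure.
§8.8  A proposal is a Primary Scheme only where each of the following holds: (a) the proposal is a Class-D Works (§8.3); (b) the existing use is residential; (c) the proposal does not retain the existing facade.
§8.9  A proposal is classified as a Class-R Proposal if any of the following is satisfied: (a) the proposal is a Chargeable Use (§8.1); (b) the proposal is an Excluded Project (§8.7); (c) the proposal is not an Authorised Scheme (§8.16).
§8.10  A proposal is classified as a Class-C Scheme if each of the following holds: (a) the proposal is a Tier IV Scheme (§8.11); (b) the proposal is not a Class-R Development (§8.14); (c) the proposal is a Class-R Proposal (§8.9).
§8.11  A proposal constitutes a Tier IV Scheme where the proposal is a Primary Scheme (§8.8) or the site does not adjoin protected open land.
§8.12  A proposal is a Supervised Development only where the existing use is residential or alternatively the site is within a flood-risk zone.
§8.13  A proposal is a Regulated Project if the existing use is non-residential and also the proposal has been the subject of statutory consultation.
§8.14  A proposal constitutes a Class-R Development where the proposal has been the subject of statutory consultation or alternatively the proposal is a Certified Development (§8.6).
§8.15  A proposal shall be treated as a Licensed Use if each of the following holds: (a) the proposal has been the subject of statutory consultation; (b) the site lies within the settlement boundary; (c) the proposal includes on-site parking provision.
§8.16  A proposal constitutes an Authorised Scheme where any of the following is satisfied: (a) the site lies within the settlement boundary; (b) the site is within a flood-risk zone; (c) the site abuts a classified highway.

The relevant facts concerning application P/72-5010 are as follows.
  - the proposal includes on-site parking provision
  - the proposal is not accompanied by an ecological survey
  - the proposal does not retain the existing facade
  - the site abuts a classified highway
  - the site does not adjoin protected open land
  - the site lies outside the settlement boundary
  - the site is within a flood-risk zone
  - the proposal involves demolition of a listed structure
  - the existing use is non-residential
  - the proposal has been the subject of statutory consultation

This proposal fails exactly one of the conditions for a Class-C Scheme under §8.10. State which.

Class-R Development

§8.3 — Class-D Works: [the site lies outside the settlement boundary? yes] OR [the proposal retains the existing facade? no] → satisfied.
§8.8 — Primary Scheme: [Class-D Works (§8.3)? yes] AND [the existing use is residential? no] AND [the proposal does not retain the existing facade? yes] → not satisfied.
§8.11 — Tier IV Scheme: [Primary Scheme (§8.8)? no] OR [the site does not adjoin protected open land? yes] → satisfied.
§8.2 — Supervised Alteration: [the proposal involves demolition of a listed structure? yes] OR [the site does not abut a classified highway? no] → satisfied.
§8.6 — Certified Development: [not a Supervised Alteration (§8.2)? no] AND [the proposal does not retain the existing facade? yes] → not satisfied.
§8.14 — Class-R Development: [the proposal has been the subject of statutory consultation? yes] OR [Certified Development (§8.6)? no] → satisfied.
§8.15 — Licensed Use: [the proposal has been the subject of statutory consultation? yes] AND [the site lies within the settlement boundary? no] AND [the proposal includes on-site parking provision? yes] → not satisfied.
§8.4 — Listed Scheme: [the proposal includes no on-site parking provision? no] OR [the site lies within the settlement boundary? no] OR [the site is within a flood-risk zone? yes] → satisfied.
§8.1 — Chargeable Use: Licensed Use (§8.15)? no; not a Listed Scheme (§8.4)? no; the proposal is accompanied by an ecological survey? no — 0 of 3 hold (need ≥2) → not satisfied.
§8.7 — Excluded Project: [the proposal includes on-site parking provision? yes] OR [the proposal involves demolition of a listed structure? yes] → satisfied.
§8.16 — Authorised Scheme: [the site lies within the settlement boundary? no] OR [the site is within a flood-risk zone? yes] OR [the site abuts a classified highway? yes] → satisfied.
§8.9 — Class-R Proposal: [Chargeable Use (§8.1)? no] OR [Excluded Project (§8.7)? yes] OR [not an Authorised Scheme (§8.16)? no] → satisfied.
§8.10 — Class-C Scheme: [Tier IV Scheme (§8.11)? yes] AND [not a Class-R Development (§8.14)? no] AND [Class-R Proposal (§8.9)? yes] → not satisfied.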